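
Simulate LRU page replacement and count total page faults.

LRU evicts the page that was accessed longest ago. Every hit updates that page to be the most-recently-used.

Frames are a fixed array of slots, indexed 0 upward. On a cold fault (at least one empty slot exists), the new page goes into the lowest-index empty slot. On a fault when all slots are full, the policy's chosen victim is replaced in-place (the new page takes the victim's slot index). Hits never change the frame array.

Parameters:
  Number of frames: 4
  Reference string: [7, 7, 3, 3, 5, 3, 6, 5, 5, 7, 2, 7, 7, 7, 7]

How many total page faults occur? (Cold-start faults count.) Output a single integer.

Answer: 5

Derivation:
Step 0: ref 7 → FAULT, frames=[7,-,-,-]
Step 1: ref 7 → HIT, frames=[7,-,-,-]
Step 2: ref 3 → FAULT, frames=[7,3,-,-]
Step 3: ref 3 → HIT, frames=[7,3,-,-]
Step 4: ref 5 → FAULT, frames=[7,3,5,-]
Step 5: ref 3 → HIT, frames=[7,3,5,-]
Step 6: ref 6 → FAULT, frames=[7,3,5,6]
Step 7: ref 5 → HIT, frames=[7,3,5,6]
Step 8: ref 5 → HIT, frames=[7,3,5,6]
Step 9: ref 7 → HIT, frames=[7,3,5,6]
Step 10: ref 2 → FAULT (evict 3), frames=[7,2,5,6]
Step 11: ref 7 → HIT, frames=[7,2,5,6]
Step 12: ref 7 → HIT, frames=[7,2,5,6]
Step 13: ref 7 → HIT, frames=[7,2,5,6]
Step 14: ref 7 → HIT, frames=[7,2,5,6]
Total faults: 5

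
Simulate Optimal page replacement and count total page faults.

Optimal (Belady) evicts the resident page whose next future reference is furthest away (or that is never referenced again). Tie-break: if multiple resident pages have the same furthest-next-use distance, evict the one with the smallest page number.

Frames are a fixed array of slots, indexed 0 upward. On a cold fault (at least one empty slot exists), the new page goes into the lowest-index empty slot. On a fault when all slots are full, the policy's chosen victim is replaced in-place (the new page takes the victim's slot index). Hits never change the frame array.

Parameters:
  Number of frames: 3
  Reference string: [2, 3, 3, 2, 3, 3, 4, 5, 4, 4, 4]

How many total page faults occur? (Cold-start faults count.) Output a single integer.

Answer: 4

Derivation:
Step 0: ref 2 → FAULT, frames=[2,-,-]
Step 1: ref 3 → FAULT, frames=[2,3,-]
Step 2: ref 3 → HIT, frames=[2,3,-]
Step 3: ref 2 → HIT, frames=[2,3,-]
Step 4: ref 3 → HIT, frames=[2,3,-]
Step 5: ref 3 → HIT, frames=[2,3,-]
Step 6: ref 4 → FAULT, frames=[2,3,4]
Step 7: ref 5 → FAULT (evict 2), frames=[5,3,4]
Step 8: ref 4 → HIT, frames=[5,3,4]
Step 9: ref 4 → HIT, frames=[5,3,4]
Step 10: ref 4 → HIT, frames=[5,3,4]
Total faults: 4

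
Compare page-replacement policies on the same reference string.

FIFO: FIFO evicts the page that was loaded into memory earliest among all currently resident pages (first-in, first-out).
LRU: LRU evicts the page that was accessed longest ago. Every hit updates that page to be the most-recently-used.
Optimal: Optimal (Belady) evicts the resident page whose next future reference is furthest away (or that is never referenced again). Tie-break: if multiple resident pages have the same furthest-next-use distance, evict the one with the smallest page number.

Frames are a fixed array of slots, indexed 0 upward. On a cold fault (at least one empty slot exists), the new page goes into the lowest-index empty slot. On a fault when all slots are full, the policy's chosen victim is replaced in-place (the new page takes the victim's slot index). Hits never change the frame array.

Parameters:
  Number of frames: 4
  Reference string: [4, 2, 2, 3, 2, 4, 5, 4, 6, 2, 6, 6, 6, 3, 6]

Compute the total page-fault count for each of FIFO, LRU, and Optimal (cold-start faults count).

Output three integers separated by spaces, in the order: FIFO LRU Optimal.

Answer: 5 6 5

Derivation:
--- FIFO ---
  step 0: ref 4 -> FAULT, frames=[4,-,-,-] (faults so far: 1)
  step 1: ref 2 -> FAULT, frames=[4,2,-,-] (faults so far: 2)
  step 2: ref 2 -> HIT, frames=[4,2,-,-] (faults so far: 2)
  step 3: ref 3 -> FAULT, frames=[4,2,3,-] (faults so far: 3)
  step 4: ref 2 -> HIT, frames=[4,2,3,-] (faults so far: 3)
  step 5: ref 4 -> HIT, frames=[4,2,3,-] (faults so far: 3)
  step 6: ref 5 -> FAULT, frames=[4,2,3,5] (faults so far: 4)
  step 7: ref 4 -> HIT, frames=[4,2,3,5] (faults so far: 4)
  step 8: ref 6 -> FAULT, evict 4, frames=[6,2,3,5] (faults so far: 5)
  step 9: ref 2 -> HIT, frames=[6,2,3,5] (faults so far: 5)
  step 10: ref 6 -> HIT, frames=[6,2,3,5] (faults so far: 5)
  step 11: ref 6 -> HIT, frames=[6,2,3,5] (faults so far: 5)
  step 12: ref 6 -> HIT, frames=[6,2,3,5] (faults so far: 5)
  step 13: ref 3 -> HIT, frames=[6,2,3,5] (faults so far: 5)
  step 14: ref 6 -> HIT, frames=[6,2,3,5] (faults so far: 5)
  FIFO total faults: 5
--- LRU ---
  step 0: ref 4 -> FAULT, frames=[4,-,-,-] (faults so far: 1)
  step 1: ref 2 -> FAULT, frames=[4,2,-,-] (faults so far: 2)
  step 2: ref 2 -> HIT, frames=[4,2,-,-] (faults so far: 2)
  step 3: ref 3 -> FAULT, frames=[4,2,3,-] (faults so far: 3)
  step 4: ref 2 -> HIT, frames=[4,2,3,-] (faults so far: 3)
  step 5: ref 4 -> HIT, frames=[4,2,3,-] (faults so far: 3)
  step 6: ref 5 -> FAULT, frames=[4,2,3,5] (faults so far: 4)
  step 7: ref 4 -> HIT, frames=[4,2,3,5] (faults so far: 4)
  step 8: ref 6 -> FAULT, evict 3, frames=[4,2,6,5] (faults so far: 5)
  step 9: ref 2 -> HIT, frames=[4,2,6,5] (faults so far: 5)
  step 10: ref 6 -> HIT, frames=[4,2,6,5] (faults so far: 5)
  step 11: ref 6 -> HIT, frames=[4,2,6,5] (faults so far: 5)
  step 12: ref 6 -> HIT, frames=[4,2,6,5] (faults so far: 5)
  step 13: ref 3 -> FAULT, evict 5, frames=[4,2,6,3] (faults so far: 6)
  step 14: ref 6 -> HIT, frames=[4,2,6,3] (faults so far: 6)
  LRU total faults: 6
--- Optimal ---
  step 0: ref 4 -> FAULT, frames=[4,-,-,-] (faults so far: 1)
  step 1: ref 2 -> FAULT, frames=[4,2,-,-] (faults so far: 2)
  step 2: ref 2 -> HIT, frames=[4,2,-,-] (faults so far: 2)
  step 3: ref 3 -> FAULT, frames=[4,2,3,-] (faults so far: 3)
  step 4: ref 2 -> HIT, frames=[4,2,3,-] (faults so far: 3)
  step 5: ref 4 -> HIT, frames=[4,2,3,-] (faults so far: 3)
  step 6: ref 5 -> FAULT, frames=[4,2,3,5] (faults so far: 4)
  step 7: ref 4 -> HIT, frames=[4,2,3,5] (faults so far: 4)
  step 8: ref 6 -> FAULT, evict 4, frames=[6,2,3,5] (faults so far: 5)
  step 9: ref 2 -> HIT, frames=[6,2,3,5] (faults so far: 5)
  step 10: ref 6 -> HIT, frames=[6,2,3,5] (faults so far: 5)
  step 11: ref 6 -> HIT, frames=[6,2,3,5] (faults so far: 5)
  step 12: ref 6 -> HIT, frames=[6,2,3,5] (faults so far: 5)
  step 13: ref 3 -> HIT, frames=[6,2,3,5] (faults so far: 5)
  step 14: ref 6 -> HIT, frames=[6,2,3,5] (faults so far: 5)
  Optimal total faults: 5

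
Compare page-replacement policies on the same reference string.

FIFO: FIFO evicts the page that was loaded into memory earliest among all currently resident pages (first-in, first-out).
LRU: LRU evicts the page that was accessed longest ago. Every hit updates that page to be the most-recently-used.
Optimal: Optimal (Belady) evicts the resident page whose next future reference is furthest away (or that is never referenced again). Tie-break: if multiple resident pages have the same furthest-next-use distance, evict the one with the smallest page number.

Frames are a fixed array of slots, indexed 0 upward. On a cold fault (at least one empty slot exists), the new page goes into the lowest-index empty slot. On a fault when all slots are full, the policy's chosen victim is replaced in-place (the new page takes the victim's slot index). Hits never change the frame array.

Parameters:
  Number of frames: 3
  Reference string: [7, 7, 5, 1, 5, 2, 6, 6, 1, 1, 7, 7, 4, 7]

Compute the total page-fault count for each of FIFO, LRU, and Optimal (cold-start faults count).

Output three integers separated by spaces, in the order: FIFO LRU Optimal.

Answer: 7 8 6

Derivation:
--- FIFO ---
  step 0: ref 7 -> FAULT, frames=[7,-,-] (faults so far: 1)
  step 1: ref 7 -> HIT, frames=[7,-,-] (faults so far: 1)
  step 2: ref 5 -> FAULT, frames=[7,5,-] (faults so far: 2)
  step 3: ref 1 -> FAULT, frames=[7,5,1] (faults so far: 3)
  step 4: ref 5 -> HIT, frames=[7,5,1] (faults so far: 3)
  step 5: ref 2 -> FAULT, evict 7, frames=[2,5,1] (faults so far: 4)
  step 6: ref 6 -> FAULT, evict 5, frames=[2,6,1] (faults so far: 5)
  step 7: ref 6 -> HIT, frames=[2,6,1] (faults so far: 5)
  step 8: ref 1 -> HIT, frames=[2,6,1] (faults so far: 5)
  step 9: ref 1 -> HIT, frames=[2,6,1] (faults so far: 5)
  step 10: ref 7 -> FAULT, evict 1, frames=[2,6,7] (faults so far: 6)
  step 11: ref 7 -> HIT, frames=[2,6,7] (faults so far: 6)
  step 12: ref 4 -> FAULT, evict 2, frames=[4,6,7] (faults so far: 7)
  step 13: ref 7 -> HIT, frames=[4,6,7] (faults so far: 7)
  FIFO total faults: 7
--- LRU ---
  step 0: ref 7 -> FAULT, frames=[7,-,-] (faults so far: 1)
  step 1: ref 7 -> HIT, frames=[7,-,-] (faults so far: 1)
  step 2: ref 5 -> FAULT, frames=[7,5,-] (faults so far: 2)
  step 3: ref 1 -> FAULT, frames=[7,5,1] (faults so far: 3)
  step 4: ref 5 -> HIT, frames=[7,5,1] (faults so far: 3)
  step 5: ref 2 -> FAULT, evict 7, frames=[2,5,1] (faults so far: 4)
  step 6: ref 6 -> FAULT, evict 1, frames=[2,5,6] (faults so far: 5)
  step 7: ref 6 -> HIT, frames=[2,5,6] (faults so far: 5)
  step 8: ref 1 -> FAULT, evict 5, frames=[2,1,6] (faults so far: 6)
  step 9: ref 1 -> HIT, frames=[2,1,6] (faults so far: 6)
  step 10: ref 7 -> FAULT, evict 2, frames=[7,1,6] (faults so far: 7)
  step 11: ref 7 -> HIT, frames=[7,1,6] (faults so far: 7)
  step 12: ref 4 -> FAULT, evict 6, frames=[7,1,4] (faults so far: 8)
  step 13: ref 7 -> HIT, frames=[7,1,4] (faults so far: 8)
  LRU total faults: 8
--- Optimal ---
  step 0: ref 7 -> FAULT, frames=[7,-,-] (faults so far: 1)
  step 1: ref 7 -> HIT, frames=[7,-,-] (faults so far: 1)
  step 2: ref 5 -> FAULT, frames=[7,5,-] (faults so far: 2)
  step 3: ref 1 -> FAULT, frames=[7,5,1] (faults so far: 3)
  step 4: ref 5 -> HIT, frames=[7,5,1] (faults so far: 3)
  step 5: ref 2 -> FAULT, evict 5, frames=[7,2,1] (faults so far: 4)
  step 6: ref 6 -> FAULT, evict 2, frames=[7,6,1] (faults so far: 5)
  step 7: ref 6 -> HIT, frames=[7,6,1] (faults so far: 5)
  step 8: ref 1 -> HIT, frames=[7,6,1] (faults so far: 5)
  step 9: ref 1 -> HIT, frames=[7,6,1] (faults so far: 5)
  step 10: ref 7 -> HIT, frames=[7,6,1] (faults so far: 5)
  step 11: ref 7 -> HIT, frames=[7,6,1] (faults so far: 5)
  step 12: ref 4 -> FAULT, evict 1, frames=[7,6,4] (faults so far: 6)
  step 13: ref 7 -> HIT, frames=[7,6,4] (faults so far: 6)
  Optimal total faults: 6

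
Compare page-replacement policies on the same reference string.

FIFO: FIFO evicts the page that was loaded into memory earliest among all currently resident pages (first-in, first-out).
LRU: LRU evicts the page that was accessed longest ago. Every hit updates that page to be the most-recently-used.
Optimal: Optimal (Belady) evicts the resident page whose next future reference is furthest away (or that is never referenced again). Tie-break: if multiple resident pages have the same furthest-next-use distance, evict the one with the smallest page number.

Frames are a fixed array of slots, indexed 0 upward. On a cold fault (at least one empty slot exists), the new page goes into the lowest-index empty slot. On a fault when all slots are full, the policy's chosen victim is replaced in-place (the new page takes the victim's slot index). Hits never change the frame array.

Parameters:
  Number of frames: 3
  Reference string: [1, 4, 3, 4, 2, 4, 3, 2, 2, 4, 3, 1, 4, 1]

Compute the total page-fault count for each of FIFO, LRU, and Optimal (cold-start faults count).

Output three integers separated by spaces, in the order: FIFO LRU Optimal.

--- FIFO ---
  step 0: ref 1 -> FAULT, frames=[1,-,-] (faults so far: 1)
  step 1: ref 4 -> FAULT, frames=[1,4,-] (faults so far: 2)
  step 2: ref 3 -> FAULT, frames=[1,4,3] (faults so far: 3)
  step 3: ref 4 -> HIT, frames=[1,4,3] (faults so far: 3)
  step 4: ref 2 -> FAULT, evict 1, frames=[2,4,3] (faults so far: 4)
  step 5: ref 4 -> HIT, frames=[2,4,3] (faults so far: 4)
  step 6: ref 3 -> HIT, frames=[2,4,3] (faults so far: 4)
  step 7: ref 2 -> HIT, frames=[2,4,3] (faults so far: 4)
  step 8: ref 2 -> HIT, frames=[2,4,3] (faults so far: 4)
  step 9: ref 4 -> HIT, frames=[2,4,3] (faults so far: 4)
  step 10: ref 3 -> HIT, frames=[2,4,3] (faults so far: 4)
  step 11: ref 1 -> FAULT, evict 4, frames=[2,1,3] (faults so far: 5)
  step 12: ref 4 -> FAULT, evict 3, frames=[2,1,4] (faults so far: 6)
  step 13: ref 1 -> HIT, frames=[2,1,4] (faults so far: 6)
  FIFO total faults: 6
--- LRU ---
  step 0: ref 1 -> FAULT, frames=[1,-,-] (faults so far: 1)
  step 1: ref 4 -> FAULT, frames=[1,4,-] (faults so far: 2)
  step 2: ref 3 -> FAULT, frames=[1,4,3] (faults so far: 3)
  step 3: ref 4 -> HIT, frames=[1,4,3] (faults so far: 3)
  step 4: ref 2 -> FAULT, evict 1, frames=[2,4,3] (faults so far: 4)
  step 5: ref 4 -> HIT, frames=[2,4,3] (faults so far: 4)
  step 6: ref 3 -> HIT, frames=[2,4,3] (faults so far: 4)
  step 7: ref 2 -> HIT, frames=[2,4,3] (faults so far: 4)
  step 8: ref 2 -> HIT, frames=[2,4,3] (faults so far: 4)
  step 9: ref 4 -> HIT, frames=[2,4,3] (faults so far: 4)
  step 10: ref 3 -> HIT, frames=[2,4,3] (faults so far: 4)
  step 11: ref 1 -> FAULT, evict 2, frames=[1,4,3] (faults so far: 5)
  step 12: ref 4 -> HIT, frames=[1,4,3] (faults so far: 5)
  step 13: ref 1 -> HIT, frames=[1,4,3] (faults so far: 5)
  LRU total faults: 5
--- Optimal ---
  step 0: ref 1 -> FAULT, frames=[1,-,-] (faults so far: 1)
  step 1: ref 4 -> FAULT, frames=[1,4,-] (faults so far: 2)
  step 2: ref 3 -> FAULT, frames=[1,4,3] (faults so far: 3)
  step 3: ref 4 -> HIT, frames=[1,4,3] (faults so far: 3)
  step 4: ref 2 -> FAULT, evict 1, frames=[2,4,3] (faults so far: 4)
  step 5: ref 4 -> HIT, frames=[2,4,3] (faults so far: 4)
  step 6: ref 3 -> HIT, frames=[2,4,3] (faults so far: 4)
  step 7: ref 2 -> HIT, frames=[2,4,3] (faults so far: 4)
  step 8: ref 2 -> HIT, frames=[2,4,3] (faults so far: 4)
  step 9: ref 4 -> HIT, frames=[2,4,3] (faults so far: 4)
  step 10: ref 3 -> HIT, frames=[2,4,3] (faults so far: 4)
  step 11: ref 1 -> FAULT, evict 2, frames=[1,4,3] (faults so far: 5)
  step 12: ref 4 -> HIT, frames=[1,4,3] (faults so far: 5)
  step 13: ref 1 -> HIT, frames=[1,4,3] (faults so far: 5)
  Optimal total faults: 5

Answer: 6 5 5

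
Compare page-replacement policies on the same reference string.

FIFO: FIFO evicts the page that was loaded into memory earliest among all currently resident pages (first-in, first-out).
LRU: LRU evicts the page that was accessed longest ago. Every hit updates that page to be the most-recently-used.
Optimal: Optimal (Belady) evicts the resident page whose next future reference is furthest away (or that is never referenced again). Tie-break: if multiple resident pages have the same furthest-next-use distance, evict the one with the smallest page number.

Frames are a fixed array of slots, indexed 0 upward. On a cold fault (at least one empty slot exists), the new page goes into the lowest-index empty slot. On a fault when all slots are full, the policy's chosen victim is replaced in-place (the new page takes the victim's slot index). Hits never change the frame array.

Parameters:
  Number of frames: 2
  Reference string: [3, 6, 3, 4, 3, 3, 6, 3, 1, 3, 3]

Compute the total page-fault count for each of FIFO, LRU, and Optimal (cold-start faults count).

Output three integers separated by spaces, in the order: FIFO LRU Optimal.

--- FIFO ---
  step 0: ref 3 -> FAULT, frames=[3,-] (faults so far: 1)
  step 1: ref 6 -> FAULT, frames=[3,6] (faults so far: 2)
  step 2: ref 3 -> HIT, frames=[3,6] (faults so far: 2)
  step 3: ref 4 -> FAULT, evict 3, frames=[4,6] (faults so far: 3)
  step 4: ref 3 -> FAULT, evict 6, frames=[4,3] (faults so far: 4)
  step 5: ref 3 -> HIT, frames=[4,3] (faults so far: 4)
  step 6: ref 6 -> FAULT, evict 4, frames=[6,3] (faults so far: 5)
  step 7: ref 3 -> HIT, frames=[6,3] (faults so far: 5)
  step 8: ref 1 -> FAULT, evict 3, frames=[6,1] (faults so far: 6)
  step 9: ref 3 -> FAULT, evict 6, frames=[3,1] (faults so far: 7)
  step 10: ref 3 -> HIT, frames=[3,1] (faults so far: 7)
  FIFO total faults: 7
--- LRU ---
  step 0: ref 3 -> FAULT, frames=[3,-] (faults so far: 1)
  step 1: ref 6 -> FAULT, frames=[3,6] (faults so far: 2)
  step 2: ref 3 -> HIT, frames=[3,6] (faults so far: 2)
  step 3: ref 4 -> FAULT, evict 6, frames=[3,4] (faults so far: 3)
  step 4: ref 3 -> HIT, frames=[3,4] (faults so far: 3)
  step 5: ref 3 -> HIT, frames=[3,4] (faults so far: 3)
  step 6: ref 6 -> FAULT, evict 4, frames=[3,6] (faults so far: 4)
  step 7: ref 3 -> HIT, frames=[3,6] (faults so far: 4)
  step 8: ref 1 -> FAULT, evict 6, frames=[3,1] (faults so far: 5)
  step 9: ref 3 -> HIT, frames=[3,1] (faults so far: 5)
  step 10: ref 3 -> HIT, frames=[3,1] (faults so far: 5)
  LRU total faults: 5
--- Optimal ---
  step 0: ref 3 -> FAULT, frames=[3,-] (faults so far: 1)
  step 1: ref 6 -> FAULT, frames=[3,6] (faults so far: 2)
  step 2: ref 3 -> HIT, frames=[3,6] (faults so far: 2)
  step 3: ref 4 -> FAULT, evict 6, frames=[3,4] (faults so far: 3)
  step 4: ref 3 -> HIT, frames=[3,4] (faults so far: 3)
  step 5: ref 3 -> HIT, frames=[3,4] (faults so far: 3)
  step 6: ref 6 -> FAULT, evict 4, frames=[3,6] (faults so far: 4)
  step 7: ref 3 -> HIT, frames=[3,6] (faults so far: 4)
  step 8: ref 1 -> FAULT, evict 6, frames=[3,1] (faults so far: 5)
  step 9: ref 3 -> HIT, frames=[3,1] (faults so far: 5)
  step 10: ref 3 -> HIT, frames=[3,1] (faults so far: 5)
  Optimal total faults: 5

Answer: 7 5 5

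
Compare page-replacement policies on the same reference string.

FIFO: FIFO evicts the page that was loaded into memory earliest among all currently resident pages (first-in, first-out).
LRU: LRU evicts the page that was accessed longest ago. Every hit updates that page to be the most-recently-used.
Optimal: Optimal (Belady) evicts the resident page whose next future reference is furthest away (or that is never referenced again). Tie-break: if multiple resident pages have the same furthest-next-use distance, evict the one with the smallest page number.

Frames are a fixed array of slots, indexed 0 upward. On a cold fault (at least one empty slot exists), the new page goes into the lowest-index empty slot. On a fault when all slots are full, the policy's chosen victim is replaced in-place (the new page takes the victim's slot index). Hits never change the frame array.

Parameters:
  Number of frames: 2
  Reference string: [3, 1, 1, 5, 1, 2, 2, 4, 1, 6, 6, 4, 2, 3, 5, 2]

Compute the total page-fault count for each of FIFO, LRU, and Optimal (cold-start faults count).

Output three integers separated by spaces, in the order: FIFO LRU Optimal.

Answer: 12 12 9

Derivation:
--- FIFO ---
  step 0: ref 3 -> FAULT, frames=[3,-] (faults so far: 1)
  step 1: ref 1 -> FAULT, frames=[3,1] (faults so far: 2)
  step 2: ref 1 -> HIT, frames=[3,1] (faults so far: 2)
  step 3: ref 5 -> FAULT, evict 3, frames=[5,1] (faults so far: 3)
  step 4: ref 1 -> HIT, frames=[5,1] (faults so far: 3)
  step 5: ref 2 -> FAULT, evict 1, frames=[5,2] (faults so far: 4)
  step 6: ref 2 -> HIT, frames=[5,2] (faults so far: 4)
  step 7: ref 4 -> FAULT, evict 5, frames=[4,2] (faults so far: 5)
  step 8: ref 1 -> FAULT, evict 2, frames=[4,1] (faults so far: 6)
  step 9: ref 6 -> FAULT, evict 4, frames=[6,1] (faults so far: 7)
  step 10: ref 6 -> HIT, frames=[6,1] (faults so far: 7)
  step 11: ref 4 -> FAULT, evict 1, frames=[6,4] (faults so far: 8)
  step 12: ref 2 -> FAULT, evict 6, frames=[2,4] (faults so far: 9)
  step 13: ref 3 -> FAULT, evict 4, frames=[2,3] (faults so far: 10)
  step 14: ref 5 -> FAULT, evict 2, frames=[5,3] (faults so far: 11)
  step 15: ref 2 -> FAULT, evict 3, frames=[5,2] (faults so far: 12)
  FIFO total faults: 12
--- LRU ---
  step 0: ref 3 -> FAULT, frames=[3,-] (faults so far: 1)
  step 1: ref 1 -> FAULT, frames=[3,1] (faults so far: 2)
  step 2: ref 1 -> HIT, frames=[3,1] (faults so far: 2)
  step 3: ref 5 -> FAULT, evict 3, frames=[5,1] (faults so far: 3)
  step 4: ref 1 -> HIT, frames=[5,1] (faults so far: 3)
  step 5: ref 2 -> FAULT, evict 5, frames=[2,1] (faults so far: 4)
  step 6: ref 2 -> HIT, frames=[2,1] (faults so far: 4)
  step 7: ref 4 -> FAULT, evict 1, frames=[2,4] (faults so far: 5)
  step 8: ref 1 -> FAULT, evict 2, frames=[1,4] (faults so far: 6)
  step 9: ref 6 -> FAULT, evict 4, frames=[1,6] (faults so far: 7)
  step 10: ref 6 -> HIT, frames=[1,6] (faults so far: 7)
  step 11: ref 4 -> FAULT, evict 1, frames=[4,6] (faults so far: 8)
  step 12: ref 2 -> FAULT, evict 6, frames=[4,2] (faults so far: 9)
  step 13: ref 3 -> FAULT, evict 4, frames=[3,2] (faults so far: 10)
  step 14: ref 5 -> FAULT, evict 2, frames=[3,5] (faults so far: 11)
  step 15: ref 2 -> FAULT, evict 3, frames=[2,5] (faults so far: 12)
  LRU total faults: 12
--- Optimal ---
  step 0: ref 3 -> FAULT, frames=[3,-] (faults so far: 1)
  step 1: ref 1 -> FAULT, frames=[3,1] (faults so far: 2)
  step 2: ref 1 -> HIT, frames=[3,1] (faults so far: 2)
  step 3: ref 5 -> FAULT, evict 3, frames=[5,1] (faults so far: 3)
  step 4: ref 1 -> HIT, frames=[5,1] (faults so far: 3)
  step 5: ref 2 -> FAULT, evict 5, frames=[2,1] (faults so far: 4)
  step 6: ref 2 -> HIT, frames=[2,1] (faults so far: 4)
  step 7: ref 4 -> FAULT, evict 2, frames=[4,1] (faults so far: 5)
  step 8: ref 1 -> HIT, frames=[4,1] (faults so far: 5)
  step 9: ref 6 -> FAULT, evict 1, frames=[4,6] (faults so far: 6)
  step 10: ref 6 -> HIT, frames=[4,6] (faults so far: 6)
  step 11: ref 4 -> HIT, frames=[4,6] (faults so far: 6)
  step 12: ref 2 -> FAULT, evict 4, frames=[2,6] (faults so far: 7)
  step 13: ref 3 -> FAULT, evict 6, frames=[2,3] (faults so far: 8)
  step 14: ref 5 -> FAULT, evict 3, frames=[2,5] (faults so far: 9)
  step 15: ref 2 -> HIT, frames=[2,5] (faults so far: 9)
  Optimal total faults: 9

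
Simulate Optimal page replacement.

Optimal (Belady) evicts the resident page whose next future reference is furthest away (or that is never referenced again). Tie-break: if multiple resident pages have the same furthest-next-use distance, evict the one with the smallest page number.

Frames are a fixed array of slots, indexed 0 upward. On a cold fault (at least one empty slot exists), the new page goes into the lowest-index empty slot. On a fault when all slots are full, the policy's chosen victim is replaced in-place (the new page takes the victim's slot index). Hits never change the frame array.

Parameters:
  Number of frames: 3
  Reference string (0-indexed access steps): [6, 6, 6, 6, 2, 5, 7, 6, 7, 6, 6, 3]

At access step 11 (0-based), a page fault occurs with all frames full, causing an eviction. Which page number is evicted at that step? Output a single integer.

Answer: 5

Derivation:
Step 0: ref 6 -> FAULT, frames=[6,-,-]
Step 1: ref 6 -> HIT, frames=[6,-,-]
Step 2: ref 6 -> HIT, frames=[6,-,-]
Step 3: ref 6 -> HIT, frames=[6,-,-]
Step 4: ref 2 -> FAULT, frames=[6,2,-]
Step 5: ref 5 -> FAULT, frames=[6,2,5]
Step 6: ref 7 -> FAULT, evict 2, frames=[6,7,5]
Step 7: ref 6 -> HIT, frames=[6,7,5]
Step 8: ref 7 -> HIT, frames=[6,7,5]
Step 9: ref 6 -> HIT, frames=[6,7,5]
Step 10: ref 6 -> HIT, frames=[6,7,5]
Step 11: ref 3 -> FAULT, evict 5, frames=[6,7,3]
At step 11: evicted page 5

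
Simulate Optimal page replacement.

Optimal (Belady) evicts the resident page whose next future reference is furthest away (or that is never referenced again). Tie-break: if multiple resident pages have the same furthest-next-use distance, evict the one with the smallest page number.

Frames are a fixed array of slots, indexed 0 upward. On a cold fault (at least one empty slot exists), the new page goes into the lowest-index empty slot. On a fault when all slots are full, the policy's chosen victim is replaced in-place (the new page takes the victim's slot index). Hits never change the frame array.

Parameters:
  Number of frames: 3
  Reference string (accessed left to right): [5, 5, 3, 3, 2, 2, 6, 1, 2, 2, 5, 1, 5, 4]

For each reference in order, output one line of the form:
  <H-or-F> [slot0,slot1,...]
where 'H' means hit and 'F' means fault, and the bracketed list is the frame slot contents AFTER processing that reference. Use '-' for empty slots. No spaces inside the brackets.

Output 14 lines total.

F [5,-,-]
H [5,-,-]
F [5,3,-]
H [5,3,-]
F [5,3,2]
H [5,3,2]
F [5,6,2]
F [5,1,2]
H [5,1,2]
H [5,1,2]
H [5,1,2]
H [5,1,2]
H [5,1,2]
F [5,4,2]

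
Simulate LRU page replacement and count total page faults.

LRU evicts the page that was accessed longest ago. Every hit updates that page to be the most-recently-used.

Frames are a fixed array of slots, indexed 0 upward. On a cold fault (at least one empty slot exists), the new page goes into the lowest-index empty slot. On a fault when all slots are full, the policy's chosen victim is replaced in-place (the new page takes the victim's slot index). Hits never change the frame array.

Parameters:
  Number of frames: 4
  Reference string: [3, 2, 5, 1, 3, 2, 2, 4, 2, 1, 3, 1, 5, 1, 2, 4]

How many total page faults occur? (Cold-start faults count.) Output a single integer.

Step 0: ref 3 → FAULT, frames=[3,-,-,-]
Step 1: ref 2 → FAULT, frames=[3,2,-,-]
Step 2: ref 5 → FAULT, frames=[3,2,5,-]
Step 3: ref 1 → FAULT, frames=[3,2,5,1]
Step 4: ref 3 → HIT, frames=[3,2,5,1]
Step 5: ref 2 → HIT, frames=[3,2,5,1]
Step 6: ref 2 → HIT, frames=[3,2,5,1]
Step 7: ref 4 → FAULT (evict 5), frames=[3,2,4,1]
Step 8: ref 2 → HIT, frames=[3,2,4,1]
Step 9: ref 1 → HIT, frames=[3,2,4,1]
Step 10: ref 3 → HIT, frames=[3,2,4,1]
Step 11: ref 1 → HIT, frames=[3,2,4,1]
Step 12: ref 5 → FAULT (evict 4), frames=[3,2,5,1]
Step 13: ref 1 → HIT, frames=[3,2,5,1]
Step 14: ref 2 → HIT, frames=[3,2,5,1]
Step 15: ref 4 → FAULT (evict 3), frames=[4,2,5,1]
Total faults: 7

Answer: 7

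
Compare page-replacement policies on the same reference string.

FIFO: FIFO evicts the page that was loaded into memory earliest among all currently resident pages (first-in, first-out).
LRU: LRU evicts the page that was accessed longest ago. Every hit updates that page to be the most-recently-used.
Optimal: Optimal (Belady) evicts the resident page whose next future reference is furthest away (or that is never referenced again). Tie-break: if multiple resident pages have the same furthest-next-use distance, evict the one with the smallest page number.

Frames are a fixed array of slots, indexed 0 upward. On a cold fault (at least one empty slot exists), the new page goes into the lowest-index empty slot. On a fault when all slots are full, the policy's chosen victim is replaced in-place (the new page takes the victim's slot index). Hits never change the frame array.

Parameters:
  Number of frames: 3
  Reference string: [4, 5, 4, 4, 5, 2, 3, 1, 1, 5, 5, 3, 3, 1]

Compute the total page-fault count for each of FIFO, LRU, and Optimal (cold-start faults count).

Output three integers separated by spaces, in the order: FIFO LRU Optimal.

Answer: 6 6 5

Derivation:
--- FIFO ---
  step 0: ref 4 -> FAULT, frames=[4,-,-] (faults so far: 1)
  step 1: ref 5 -> FAULT, frames=[4,5,-] (faults so far: 2)
  step 2: ref 4 -> HIT, frames=[4,5,-] (faults so far: 2)
  step 3: ref 4 -> HIT, frames=[4,5,-] (faults so far: 2)
  step 4: ref 5 -> HIT, frames=[4,5,-] (faults so far: 2)
  step 5: ref 2 -> FAULT, frames=[4,5,2] (faults so far: 3)
  step 6: ref 3 -> FAULT, evict 4, frames=[3,5,2] (faults so far: 4)
  step 7: ref 1 -> FAULT, evict 5, frames=[3,1,2] (faults so far: 5)
  step 8: ref 1 -> HIT, frames=[3,1,2] (faults so far: 5)
  step 9: ref 5 -> FAULT, evict 2, frames=[3,1,5] (faults so far: 6)
  step 10: ref 5 -> HIT, frames=[3,1,5] (faults so far: 6)
  step 11: ref 3 -> HIT, frames=[3,1,5] (faults so far: 6)
  step 12: ref 3 -> HIT, frames=[3,1,5] (faults so far: 6)
  step 13: ref 1 -> HIT, frames=[3,1,5] (faults so far: 6)
  FIFO total faults: 6
--- LRU ---
  step 0: ref 4 -> FAULT, frames=[4,-,-] (faults so far: 1)
  step 1: ref 5 -> FAULT, frames=[4,5,-] (faults so far: 2)
  step 2: ref 4 -> HIT, frames=[4,5,-] (faults so far: 2)
  step 3: ref 4 -> HIT, frames=[4,5,-] (faults so far: 2)
  step 4: ref 5 -> HIT, frames=[4,5,-] (faults so far: 2)
  step 5: ref 2 -> FAULT, frames=[4,5,2] (faults so far: 3)
  step 6: ref 3 -> FAULT, evict 4, frames=[3,5,2] (faults so far: 4)
  step 7: ref 1 -> FAULT, evict 5, frames=[3,1,2] (faults so far: 5)
  step 8: ref 1 -> HIT, frames=[3,1,2] (faults so far: 5)
  step 9: ref 5 -> FAULT, evict 2, frames=[3,1,5] (faults so far: 6)
  step 10: ref 5 -> HIT, frames=[3,1,5] (faults so far: 6)
  step 11: ref 3 -> HIT, frames=[3,1,5] (faults so far: 6)
  step 12: ref 3 -> HIT, frames=[3,1,5] (faults so far: 6)
  step 13: ref 1 -> HIT, frames=[3,1,5] (faults so far: 6)
  LRU total faults: 6
--- Optimal ---
  step 0: ref 4 -> FAULT, frames=[4,-,-] (faults so far: 1)
  step 1: ref 5 -> FAULT, frames=[4,5,-] (faults so far: 2)
  step 2: ref 4 -> HIT, frames=[4,5,-] (faults so far: 2)
  step 3: ref 4 -> HIT, frames=[4,5,-] (faults so far: 2)
  step 4: ref 5 -> HIT, frames=[4,5,-] (faults so far: 2)
  step 5: ref 2 -> FAULT, frames=[4,5,2] (faults so far: 3)
  step 6: ref 3 -> FAULT, evict 2, frames=[4,5,3] (faults so far: 4)
  step 7: ref 1 -> FAULT, evict 4, frames=[1,5,3] (faults so far: 5)
  step 8: ref 1 -> HIT, frames=[1,5,3] (faults so far: 5)
  step 9: ref 5 -> HIT, frames=[1,5,3] (faults so far: 5)
  step 10: ref 5 -> HIT, frames=[1,5,3] (faults so far: 5)
  step 11: ref 3 -> HIT, frames=[1,5,3] (faults so far: 5)
  step 12: ref 3 -> HIT, frames=[1,5,3] (faults so far: 5)
  step 13: ref 1 -> HIT, frames=[1,5,3] (faults so far: 5)
  Optimal total faults: 5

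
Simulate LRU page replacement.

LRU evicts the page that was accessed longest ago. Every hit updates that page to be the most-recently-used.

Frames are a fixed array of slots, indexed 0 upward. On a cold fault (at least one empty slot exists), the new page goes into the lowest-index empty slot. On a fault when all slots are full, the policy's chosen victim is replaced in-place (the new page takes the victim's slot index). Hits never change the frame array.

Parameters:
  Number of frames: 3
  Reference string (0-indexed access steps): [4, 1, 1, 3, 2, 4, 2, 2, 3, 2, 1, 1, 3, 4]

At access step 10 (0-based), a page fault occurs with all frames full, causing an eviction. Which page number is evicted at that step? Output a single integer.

Answer: 4

Derivation:
Step 0: ref 4 -> FAULT, frames=[4,-,-]
Step 1: ref 1 -> FAULT, frames=[4,1,-]
Step 2: ref 1 -> HIT, frames=[4,1,-]
Step 3: ref 3 -> FAULT, frames=[4,1,3]
Step 4: ref 2 -> FAULT, evict 4, frames=[2,1,3]
Step 5: ref 4 -> FAULT, evict 1, frames=[2,4,3]
Step 6: ref 2 -> HIT, frames=[2,4,3]
Step 7: ref 2 -> HIT, frames=[2,4,3]
Step 8: ref 3 -> HIT, frames=[2,4,3]
Step 9: ref 2 -> HIT, frames=[2,4,3]
Step 10: ref 1 -> FAULT, evict 4, frames=[2,1,3]
At step 10: evicted page 4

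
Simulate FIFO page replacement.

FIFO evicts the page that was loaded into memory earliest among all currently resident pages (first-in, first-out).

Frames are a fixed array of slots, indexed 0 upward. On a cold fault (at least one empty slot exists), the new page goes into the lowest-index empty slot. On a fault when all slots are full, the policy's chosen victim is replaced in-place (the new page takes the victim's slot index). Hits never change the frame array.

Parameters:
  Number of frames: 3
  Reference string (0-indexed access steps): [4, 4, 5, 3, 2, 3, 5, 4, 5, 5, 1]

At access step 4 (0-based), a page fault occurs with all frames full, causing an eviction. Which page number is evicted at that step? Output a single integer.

Answer: 4

Derivation:
Step 0: ref 4 -> FAULT, frames=[4,-,-]
Step 1: ref 4 -> HIT, frames=[4,-,-]
Step 2: ref 5 -> FAULT, frames=[4,5,-]
Step 3: ref 3 -> FAULT, frames=[4,5,3]
Step 4: ref 2 -> FAULT, evict 4, frames=[2,5,3]
At step 4: evicted page 4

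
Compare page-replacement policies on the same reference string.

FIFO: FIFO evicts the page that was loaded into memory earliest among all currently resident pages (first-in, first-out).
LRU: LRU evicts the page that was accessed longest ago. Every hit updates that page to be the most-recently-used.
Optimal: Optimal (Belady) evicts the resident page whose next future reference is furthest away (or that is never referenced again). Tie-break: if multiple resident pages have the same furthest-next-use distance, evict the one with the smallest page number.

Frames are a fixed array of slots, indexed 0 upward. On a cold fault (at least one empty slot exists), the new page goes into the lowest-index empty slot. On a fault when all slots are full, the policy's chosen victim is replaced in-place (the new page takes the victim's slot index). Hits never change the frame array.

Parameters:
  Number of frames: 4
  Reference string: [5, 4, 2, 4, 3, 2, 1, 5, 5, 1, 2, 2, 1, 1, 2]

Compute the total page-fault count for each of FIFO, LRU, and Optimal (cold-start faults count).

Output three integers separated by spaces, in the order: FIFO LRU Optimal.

Answer: 6 6 5

Derivation:
--- FIFO ---
  step 0: ref 5 -> FAULT, frames=[5,-,-,-] (faults so far: 1)
  step 1: ref 4 -> FAULT, frames=[5,4,-,-] (faults so far: 2)
  step 2: ref 2 -> FAULT, frames=[5,4,2,-] (faults so far: 3)
  step 3: ref 4 -> HIT, frames=[5,4,2,-] (faults so far: 3)
  step 4: ref 3 -> FAULT, frames=[5,4,2,3] (faults so far: 4)
  step 5: ref 2 -> HIT, frames=[5,4,2,3] (faults so far: 4)
  step 6: ref 1 -> FAULT, evict 5, frames=[1,4,2,3] (faults so far: 5)
  step 7: ref 5 -> FAULT, evict 4, frames=[1,5,2,3] (faults so far: 6)
  step 8: ref 5 -> HIT, frames=[1,5,2,3] (faults so far: 6)
  step 9: ref 1 -> HIT, frames=[1,5,2,3] (faults so far: 6)
  step 10: ref 2 -> HIT, frames=[1,5,2,3] (faults so far: 6)
  step 11: ref 2 -> HIT, frames=[1,5,2,3] (faults so far: 6)
  step 12: ref 1 -> HIT, frames=[1,5,2,3] (faults so far: 6)
  step 13: ref 1 -> HIT, frames=[1,5,2,3] (faults so far: 6)
  step 14: ref 2 -> HIT, frames=[1,5,2,3] (faults so far: 6)
  FIFO total faults: 6
--- LRU ---
  step 0: ref 5 -> FAULT, frames=[5,-,-,-] (faults so far: 1)
  step 1: ref 4 -> FAULT, frames=[5,4,-,-] (faults so far: 2)
  step 2: ref 2 -> FAULT, frames=[5,4,2,-] (faults so far: 3)
  step 3: ref 4 -> HIT, frames=[5,4,2,-] (faults so far: 3)
  step 4: ref 3 -> FAULT, frames=[5,4,2,3] (faults so far: 4)
  step 5: ref 2 -> HIT, frames=[5,4,2,3] (faults so far: 4)
  step 6: ref 1 -> FAULT, evict 5, frames=[1,4,2,3] (faults so far: 5)
  step 7: ref 5 -> FAULT, evict 4, frames=[1,5,2,3] (faults so far: 6)
  step 8: ref 5 -> HIT, frames=[1,5,2,3] (faults so far: 6)
  step 9: ref 1 -> HIT, frames=[1,5,2,3] (faults so far: 6)
  step 10: ref 2 -> HIT, frames=[1,5,2,3] (faults so far: 6)
  step 11: ref 2 -> HIT, frames=[1,5,2,3] (faults so far: 6)
  step 12: ref 1 -> HIT, frames=[1,5,2,3] (faults so far: 6)
  step 13: ref 1 -> HIT, frames=[1,5,2,3] (faults so far: 6)
  step 14: ref 2 -> HIT, frames=[1,5,2,3] (faults so far: 6)
  LRU total faults: 6
--- Optimal ---
  step 0: ref 5 -> FAULT, frames=[5,-,-,-] (faults so far: 1)
  step 1: ref 4 -> FAULT, frames=[5,4,-,-] (faults so far: 2)
  step 2: ref 2 -> FAULT, frames=[5,4,2,-] (faults so far: 3)
  step 3: ref 4 -> HIT, frames=[5,4,2,-] (faults so far: 3)
  step 4: ref 3 -> FAULT, frames=[5,4,2,3] (faults so far: 4)
  step 5: ref 2 -> HIT, frames=[5,4,2,3] (faults so far: 4)
  step 6: ref 1 -> FAULT, evict 3, frames=[5,4,2,1] (faults so far: 5)
  step 7: ref 5 -> HIT, frames=[5,4,2,1] (faults so far: 5)
  step 8: ref 5 -> HIT, frames=[5,4,2,1] (faults so far: 5)
  step 9: ref 1 -> HIT, frames=[5,4,2,1] (faults so far: 5)
  step 10: ref 2 -> HIT, frames=[5,4,2,1] (faults so far: 5)
  step 11: ref 2 -> HIT, frames=[5,4,2,1] (faults so far: 5)
  step 12: ref 1 -> HIT, frames=[5,4,2,1] (faults so far: 5)
  step 13: ref 1 -> HIT, frames=[5,4,2,1] (faults so far: 5)
  step 14: ref 2 -> HIT, frames=[5,4,2,1] (faults so far: 5)
  Optimal total faults: 5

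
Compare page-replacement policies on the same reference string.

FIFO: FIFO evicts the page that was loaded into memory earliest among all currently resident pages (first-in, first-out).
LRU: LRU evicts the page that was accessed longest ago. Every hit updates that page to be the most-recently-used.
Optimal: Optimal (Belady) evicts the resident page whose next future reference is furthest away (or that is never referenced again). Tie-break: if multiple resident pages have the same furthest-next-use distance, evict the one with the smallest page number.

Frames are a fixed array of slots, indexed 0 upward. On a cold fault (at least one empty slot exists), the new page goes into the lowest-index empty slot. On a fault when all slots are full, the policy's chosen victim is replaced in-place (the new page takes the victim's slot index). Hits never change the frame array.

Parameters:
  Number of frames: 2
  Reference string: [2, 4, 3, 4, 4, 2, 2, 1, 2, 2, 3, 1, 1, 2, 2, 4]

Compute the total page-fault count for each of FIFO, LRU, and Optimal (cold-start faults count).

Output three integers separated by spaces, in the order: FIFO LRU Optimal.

--- FIFO ---
  step 0: ref 2 -> FAULT, frames=[2,-] (faults so far: 1)
  step 1: ref 4 -> FAULT, frames=[2,4] (faults so far: 2)
  step 2: ref 3 -> FAULT, evict 2, frames=[3,4] (faults so far: 3)
  step 3: ref 4 -> HIT, frames=[3,4] (faults so far: 3)
  step 4: ref 4 -> HIT, frames=[3,4] (faults so far: 3)
  step 5: ref 2 -> FAULT, evict 4, frames=[3,2] (faults so far: 4)
  step 6: ref 2 -> HIT, frames=[3,2] (faults so far: 4)
  step 7: ref 1 -> FAULT, evict 3, frames=[1,2] (faults so far: 5)
  step 8: ref 2 -> HIT, frames=[1,2] (faults so far: 5)
  step 9: ref 2 -> HIT, frames=[1,2] (faults so far: 5)
  step 10: ref 3 -> FAULT, evict 2, frames=[1,3] (faults so far: 6)
  step 11: ref 1 -> HIT, frames=[1,3] (faults so far: 6)
  step 12: ref 1 -> HIT, frames=[1,3] (faults so far: 6)
  step 13: ref 2 -> FAULT, evict 1, frames=[2,3] (faults so far: 7)
  step 14: ref 2 -> HIT, frames=[2,3] (faults so far: 7)
  step 15: ref 4 -> FAULT, evict 3, frames=[2,4] (faults so far: 8)
  FIFO total faults: 8
--- LRU ---
  step 0: ref 2 -> FAULT, frames=[2,-] (faults so far: 1)
  step 1: ref 4 -> FAULT, frames=[2,4] (faults so far: 2)
  step 2: ref 3 -> FAULT, evict 2, frames=[3,4] (faults so far: 3)
  step 3: ref 4 -> HIT, frames=[3,4] (faults so far: 3)
  step 4: ref 4 -> HIT, frames=[3,4] (faults so far: 3)
  step 5: ref 2 -> FAULT, evict 3, frames=[2,4] (faults so far: 4)
  step 6: ref 2 -> HIT, frames=[2,4] (faults so far: 4)
  step 7: ref 1 -> FAULT, evict 4, frames=[2,1] (faults so far: 5)
  step 8: ref 2 -> HIT, frames=[2,1] (faults so far: 5)
  step 9: ref 2 -> HIT, frames=[2,1] (faults so far: 5)
  step 10: ref 3 -> FAULT, evict 1, frames=[2,3] (faults so far: 6)
  step 11: ref 1 -> FAULT, evict 2, frames=[1,3] (faults so far: 7)
  step 12: ref 1 -> HIT, frames=[1,3] (faults so far: 7)
  step 13: ref 2 -> FAULT, evict 3, frames=[1,2] (faults so far: 8)
  step 14: ref 2 -> HIT, frames=[1,2] (faults so far: 8)
  step 15: ref 4 -> FAULT, evict 1, frames=[4,2] (faults so far: 9)
  LRU total faults: 9
--- Optimal ---
  step 0: ref 2 -> FAULT, frames=[2,-] (faults so far: 1)
  step 1: ref 4 -> FAULT, frames=[2,4] (faults so far: 2)
  step 2: ref 3 -> FAULT, evict 2, frames=[3,4] (faults so far: 3)
  step 3: ref 4 -> HIT, frames=[3,4] (faults so far: 3)
  step 4: ref 4 -> HIT, frames=[3,4] (faults so far: 3)
  step 5: ref 2 -> FAULT, evict 4, frames=[3,2] (faults so far: 4)
  step 6: ref 2 -> HIT, frames=[3,2] (faults so far: 4)
  step 7: ref 1 -> FAULT, evict 3, frames=[1,2] (faults so far: 5)
  step 8: ref 2 -> HIT, frames=[1,2] (faults so far: 5)
  step 9: ref 2 -> HIT, frames=[1,2] (faults so far: 5)
  step 10: ref 3 -> FAULT, evict 2, frames=[1,3] (faults so far: 6)
  step 11: ref 1 -> HIT, frames=[1,3] (faults so far: 6)
  step 12: ref 1 -> HIT, frames=[1,3] (faults so far: 6)
  step 13: ref 2 -> FAULT, evict 1, frames=[2,3] (faults so far: 7)
  step 14: ref 2 -> HIT, frames=[2,3] (faults so far: 7)
  step 15: ref 4 -> FAULT, evict 2, frames=[4,3] (faults so far: 8)
  Optimal total faults: 8

Answer: 8 9 8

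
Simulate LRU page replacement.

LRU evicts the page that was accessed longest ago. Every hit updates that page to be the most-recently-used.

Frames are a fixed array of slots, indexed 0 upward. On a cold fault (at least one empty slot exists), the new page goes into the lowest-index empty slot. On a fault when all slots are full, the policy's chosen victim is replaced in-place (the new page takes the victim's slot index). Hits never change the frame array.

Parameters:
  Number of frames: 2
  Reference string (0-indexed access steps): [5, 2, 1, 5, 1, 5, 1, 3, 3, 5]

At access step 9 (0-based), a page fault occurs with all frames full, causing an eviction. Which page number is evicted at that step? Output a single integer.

Step 0: ref 5 -> FAULT, frames=[5,-]
Step 1: ref 2 -> FAULT, frames=[5,2]
Step 2: ref 1 -> FAULT, evict 5, frames=[1,2]
Step 3: ref 5 -> FAULT, evict 2, frames=[1,5]
Step 4: ref 1 -> HIT, frames=[1,5]
Step 5: ref 5 -> HIT, frames=[1,5]
Step 6: ref 1 -> HIT, frames=[1,5]
Step 7: ref 3 -> FAULT, evict 5, frames=[1,3]
Step 8: ref 3 -> HIT, frames=[1,3]
Step 9: ref 5 -> FAULT, evict 1, frames=[5,3]
At step 9: evicted page 1

Answer: 1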